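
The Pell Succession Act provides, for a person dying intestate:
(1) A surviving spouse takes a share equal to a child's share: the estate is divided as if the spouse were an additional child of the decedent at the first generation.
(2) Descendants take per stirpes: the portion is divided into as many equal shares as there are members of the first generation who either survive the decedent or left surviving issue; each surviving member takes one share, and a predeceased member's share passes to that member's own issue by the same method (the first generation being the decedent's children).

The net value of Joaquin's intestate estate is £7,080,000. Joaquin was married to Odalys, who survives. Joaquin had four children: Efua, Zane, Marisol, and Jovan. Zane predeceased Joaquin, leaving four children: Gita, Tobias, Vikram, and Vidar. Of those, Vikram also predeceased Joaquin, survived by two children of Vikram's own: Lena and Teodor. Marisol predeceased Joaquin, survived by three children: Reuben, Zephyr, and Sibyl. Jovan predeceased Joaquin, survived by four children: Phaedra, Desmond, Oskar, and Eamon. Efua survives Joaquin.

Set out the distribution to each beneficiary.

Odalys: £1,416,000; Efua: £1,416,000; Gita: £354,000; Tobias: £354,000; Lena: £177,000; Teodor: £177,000; Vidar: £354,000; Reuben: £472,000; Zephyr: £472,000; Sibyl: £472,000; Phaedra: £354,000; Desmond: £354,000; Oskar: £354,000; Eamon: £354,000

The spouse counts as an additional share at the children's level, so there are 5 primary shares of £1,416,000. Odalys takes one such share (£1,416,000).
The children's combined portion (£5,664,000) is divided into 4 shares of £1,416,000: Efua takes £1,416,000; Zane's £1,416,000 share passes to Zane's issue; Marisol's £1,416,000 share passes to Marisol's issue; Jovan's £1,416,000 share passes to Jovan's issue.
Zane's share (£1,416,000) is divided into 4 shares of £354,000: Gita, Tobias, and Vidar each take £354,000; Vikram's £354,000 share passes to Vikram's issue.
Vikram's share (£354,000) is divided into 2 shares of £177,000: Lena and Teodor each take £177,000.
Marisol's share (£1,416,000) is divided into 3 shares of £472,000: Reuben, Zephyr, and Sibyl each take £472,000.
Jovan's share (£1,416,000) is divided into 4 shares of £354,000: Phaedra, Desmond, Oskar, and Eamon each take £354,000.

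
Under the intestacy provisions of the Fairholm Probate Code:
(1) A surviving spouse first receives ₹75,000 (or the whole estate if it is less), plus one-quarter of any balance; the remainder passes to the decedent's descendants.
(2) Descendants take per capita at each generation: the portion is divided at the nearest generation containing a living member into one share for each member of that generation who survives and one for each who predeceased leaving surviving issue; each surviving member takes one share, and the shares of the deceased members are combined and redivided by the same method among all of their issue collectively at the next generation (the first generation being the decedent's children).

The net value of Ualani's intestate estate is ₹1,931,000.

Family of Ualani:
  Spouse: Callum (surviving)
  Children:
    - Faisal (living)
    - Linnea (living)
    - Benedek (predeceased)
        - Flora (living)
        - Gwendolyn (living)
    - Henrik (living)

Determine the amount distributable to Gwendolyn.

Callum first takes ₹75,000, leaving a balance of ₹1,856,000. Callum then takes one-quarter of the balance (₹464,000), for a total of ₹539,000. The remaining ₹1,392,000 passes to the descendants.
The descendants' portion (₹1,392,000) is divided at the children's generation into 4 shares of ₹348,000. Faisal, Linnea, and Henrik each take ₹348,000. The remaining share for the deceased Benedek (₹348,000) is carried to the next generation.
That pool (₹348,000) is divided at the grandchildren's generation equally among Flora and Gwendolyn: ₹174,000 each.

Gwendolyn receives ₹174,000.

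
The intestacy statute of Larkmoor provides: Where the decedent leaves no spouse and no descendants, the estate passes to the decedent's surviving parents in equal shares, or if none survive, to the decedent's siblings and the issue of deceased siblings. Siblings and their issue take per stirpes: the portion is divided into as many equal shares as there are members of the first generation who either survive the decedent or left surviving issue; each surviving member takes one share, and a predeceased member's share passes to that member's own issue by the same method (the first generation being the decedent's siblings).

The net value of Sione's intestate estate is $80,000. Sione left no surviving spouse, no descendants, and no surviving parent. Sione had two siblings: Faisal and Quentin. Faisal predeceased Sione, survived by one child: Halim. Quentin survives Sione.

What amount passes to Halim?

Halim receives $40,000.

The entire $80,000 passes to the siblings and their issue.
That amount ($80,000) is divided into 2 shares of $40,000: Quentin takes $40,000; Faisal's $40,000 share passes to Faisal's issue.
Faisal's share ($40,000) passes entirely to Halim.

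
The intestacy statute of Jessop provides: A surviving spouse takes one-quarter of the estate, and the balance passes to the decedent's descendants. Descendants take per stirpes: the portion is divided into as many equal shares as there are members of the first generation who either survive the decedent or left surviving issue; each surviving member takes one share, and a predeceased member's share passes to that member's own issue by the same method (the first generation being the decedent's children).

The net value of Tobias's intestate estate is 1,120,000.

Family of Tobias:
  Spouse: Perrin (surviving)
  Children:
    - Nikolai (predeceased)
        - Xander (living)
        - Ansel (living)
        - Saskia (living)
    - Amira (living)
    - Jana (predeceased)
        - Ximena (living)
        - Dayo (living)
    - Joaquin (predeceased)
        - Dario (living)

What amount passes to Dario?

Dario receives 210,000.

Perrin takes one-quarter of 1,120,000 = 280,000. The remaining 840,000 passes to the descendants.
The descendants' portion (840,000) is divided into 4 shares of 210,000: Amira takes 210,000; Nikolai's 210,000 share passes to Nikolai's issue; Jana's 210,000 share passes to Jana's issue; Joaquin's 210,000 share passes to Joaquin's issue.
Nikolai's share (210,000) is divided into 3 shares of 70,000: Xander, Ansel, and Saskia each take 70,000.
Jana's share (210,000) is divided into 2 shares of 105,000: Ximena and Dayo each take 105,000.
Joaquin's share (210,000) passes entirely to Dario.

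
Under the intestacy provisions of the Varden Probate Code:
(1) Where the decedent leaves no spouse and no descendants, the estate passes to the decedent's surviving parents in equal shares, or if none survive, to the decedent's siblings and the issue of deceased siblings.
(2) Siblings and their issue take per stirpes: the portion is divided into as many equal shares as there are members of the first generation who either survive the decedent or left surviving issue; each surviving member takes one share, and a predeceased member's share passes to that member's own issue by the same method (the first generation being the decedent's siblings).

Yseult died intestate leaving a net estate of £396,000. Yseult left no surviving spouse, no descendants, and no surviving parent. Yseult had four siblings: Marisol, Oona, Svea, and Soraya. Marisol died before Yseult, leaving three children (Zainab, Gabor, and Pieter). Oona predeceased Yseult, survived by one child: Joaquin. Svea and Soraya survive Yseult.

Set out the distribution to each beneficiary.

The entire £396,000 passes to the siblings and their issue.
That amount (£396,000) is divided into 4 shares of £99,000: Svea and Soraya each take £99,000; Marisol's £99,000 share passes to Marisol's issue; Oona's £99,000 share passes to Oona's issue.
Marisol's share (£99,000) is divided into 3 shares of £33,000: Zainab, Gabor, and Pieter each take £33,000.
Oona's share (£99,000) passes entirely to Joaquin.

Zainab: £33,000; Gabor: £33,000; Pieter: £33,000; Joaquin: £99,000; Svea: £99,000; Soraya: £99,000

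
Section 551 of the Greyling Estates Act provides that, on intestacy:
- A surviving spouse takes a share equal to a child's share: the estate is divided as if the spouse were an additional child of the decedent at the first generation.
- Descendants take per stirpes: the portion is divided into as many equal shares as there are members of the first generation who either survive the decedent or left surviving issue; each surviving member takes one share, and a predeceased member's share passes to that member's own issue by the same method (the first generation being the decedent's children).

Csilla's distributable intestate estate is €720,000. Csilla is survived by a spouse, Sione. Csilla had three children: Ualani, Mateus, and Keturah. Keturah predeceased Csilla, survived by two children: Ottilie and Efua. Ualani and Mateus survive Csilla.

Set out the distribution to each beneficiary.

Sione: €180,000; Ualani: €180,000; Mateus: €180,000; Ottilie: €90,000; Efua: €90,000

The spouse counts as an additional share at the children's level, so there are 4 primary shares of €180,000. Sione takes one such share (€180,000).
The children's combined portion (€540,000) is divided into 3 shares of €180,000: Ualani and Mateus each take €180,000; Keturah's €180,000 share passes to Keturah's issue.
Keturah's share (€180,000) is divided into 2 shares of €90,000: Ottilie and Efua each take €90,000.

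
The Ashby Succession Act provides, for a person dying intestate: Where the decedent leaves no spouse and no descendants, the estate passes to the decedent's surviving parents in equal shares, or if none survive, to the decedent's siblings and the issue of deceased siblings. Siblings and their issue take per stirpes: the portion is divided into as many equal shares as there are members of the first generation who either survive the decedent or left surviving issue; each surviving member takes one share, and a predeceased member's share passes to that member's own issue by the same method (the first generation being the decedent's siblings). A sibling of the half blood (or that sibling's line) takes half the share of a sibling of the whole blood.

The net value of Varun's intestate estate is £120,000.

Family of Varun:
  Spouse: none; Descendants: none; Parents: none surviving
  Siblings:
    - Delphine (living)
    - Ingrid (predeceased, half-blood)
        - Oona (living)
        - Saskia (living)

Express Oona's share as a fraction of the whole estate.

The entire £120,000 passes to the siblings and their issue.
Counting each half-blood sibling's line as half a unit, there are 3/2 units in £120,000, so one unit is £80,000. Whole-blood lines (Delphine) take £80,000 each; half-blood lines (Ingrid) take £40,000 each.
Ingrid's share (£40,000) is divided into 2 shares of £20,000: Oona and Saskia each take £20,000.

Oona receives 1/6 of the estate.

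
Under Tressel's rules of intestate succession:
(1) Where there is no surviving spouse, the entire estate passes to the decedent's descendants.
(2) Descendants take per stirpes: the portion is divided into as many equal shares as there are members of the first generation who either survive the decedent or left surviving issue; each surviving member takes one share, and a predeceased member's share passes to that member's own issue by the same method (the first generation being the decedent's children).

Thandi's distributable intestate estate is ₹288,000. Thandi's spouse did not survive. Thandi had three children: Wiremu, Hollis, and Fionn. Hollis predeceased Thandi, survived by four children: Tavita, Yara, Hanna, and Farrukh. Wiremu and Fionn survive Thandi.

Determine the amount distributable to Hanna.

The entire ₹288,000 passes to the descendants.
That amount (₹288,000) is divided into 3 shares of ₹96,000: Wiremu and Fionn each take ₹96,000; Hollis's ₹96,000 share passes to Hollis's issue.
Hollis's share (₹96,000) is divided into 4 shares of ₹24,000: Tavita, Yara, Hanna, and Farrukh each take ₹24,000.

Hanna receives ₹24,000.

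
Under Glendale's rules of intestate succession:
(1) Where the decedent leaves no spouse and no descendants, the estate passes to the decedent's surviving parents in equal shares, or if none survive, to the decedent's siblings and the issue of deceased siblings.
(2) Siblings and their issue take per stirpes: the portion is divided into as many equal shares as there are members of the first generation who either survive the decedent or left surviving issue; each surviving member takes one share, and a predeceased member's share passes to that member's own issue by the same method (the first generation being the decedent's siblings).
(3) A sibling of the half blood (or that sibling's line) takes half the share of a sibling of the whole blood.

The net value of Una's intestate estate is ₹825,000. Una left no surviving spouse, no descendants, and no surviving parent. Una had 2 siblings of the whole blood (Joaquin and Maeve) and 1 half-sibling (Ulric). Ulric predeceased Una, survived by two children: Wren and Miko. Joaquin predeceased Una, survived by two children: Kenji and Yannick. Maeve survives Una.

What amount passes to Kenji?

Kenji receives ₹165,000.

The entire ₹825,000 passes to the siblings and their issue.
Counting each half-blood sibling's line as half a unit, there are 5/2 units in ₹825,000, so one unit is ₹330,000. Whole-blood lines (Joaquin and Maeve) take ₹330,000 each; half-blood lines (Ulric) take ₹165,000 each.
Ulric's share (₹165,000) is divided into 2 shares of ₹82,500: Wren and Miko each take ₹82,500.
Joaquin's share (₹330,000) is divided into 2 shares of ₹165,000: Kenji and Yannick each take ₹165,000.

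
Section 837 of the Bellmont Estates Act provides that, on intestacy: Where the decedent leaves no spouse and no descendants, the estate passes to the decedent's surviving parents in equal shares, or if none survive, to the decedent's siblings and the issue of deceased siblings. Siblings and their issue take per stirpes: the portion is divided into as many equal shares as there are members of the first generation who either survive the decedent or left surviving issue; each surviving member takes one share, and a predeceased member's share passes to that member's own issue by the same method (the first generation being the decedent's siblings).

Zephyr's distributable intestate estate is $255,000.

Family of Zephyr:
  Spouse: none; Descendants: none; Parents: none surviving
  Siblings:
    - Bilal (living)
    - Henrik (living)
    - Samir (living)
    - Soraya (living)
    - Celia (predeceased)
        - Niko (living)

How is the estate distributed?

The entire $255,000 passes to the siblings and their issue.
That amount ($255,000) is divided into 5 shares of $51,000: Bilal, Henrik, Samir, and Soraya each take $51,000; Celia's $51,000 share passes to Celia's issue.
Celia's share ($51,000) passes entirely to Niko.

Bilal: $51,000; Henrik: $51,000; Samir: $51,000; Soraya: $51,000; Niko: $51,000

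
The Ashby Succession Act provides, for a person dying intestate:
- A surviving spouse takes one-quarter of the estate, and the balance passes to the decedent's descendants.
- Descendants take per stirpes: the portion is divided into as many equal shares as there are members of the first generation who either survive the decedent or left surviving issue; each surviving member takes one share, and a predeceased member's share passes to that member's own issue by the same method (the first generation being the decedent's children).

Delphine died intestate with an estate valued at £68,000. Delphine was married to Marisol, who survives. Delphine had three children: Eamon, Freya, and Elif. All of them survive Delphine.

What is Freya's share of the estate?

Freya receives £17,000.

Marisol takes one-quarter of £68,000 = £17,000. The remaining £51,000 passes to the descendants.
The descendants' portion (£51,000) is divided into 3 shares of £17,000: Eamon, Freya, and Elif each take £17,000.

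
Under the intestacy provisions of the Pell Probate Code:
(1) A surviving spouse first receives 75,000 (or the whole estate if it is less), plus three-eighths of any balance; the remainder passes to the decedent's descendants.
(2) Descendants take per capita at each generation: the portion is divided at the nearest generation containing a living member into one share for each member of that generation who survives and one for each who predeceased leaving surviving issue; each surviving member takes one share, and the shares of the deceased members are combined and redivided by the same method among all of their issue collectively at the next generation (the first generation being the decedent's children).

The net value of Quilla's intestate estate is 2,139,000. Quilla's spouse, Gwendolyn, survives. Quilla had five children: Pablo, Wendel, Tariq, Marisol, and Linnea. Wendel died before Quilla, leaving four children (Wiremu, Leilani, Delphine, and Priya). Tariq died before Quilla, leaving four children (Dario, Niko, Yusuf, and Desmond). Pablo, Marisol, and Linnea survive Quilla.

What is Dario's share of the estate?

Dario receives 64,500.

Gwendolyn first takes 75,000, leaving a balance of 2,064,000. Gwendolyn then takes three-eighths of the balance (774,000), for a total of 849,000. The remaining 1,290,000 passes to the descendants.
The descendants' portion (1,290,000) is divided at the children's generation into 5 shares of 258,000. Pablo, Marisol, and Linnea each take 258,000. The 2 shares of the deceased (Wendel and Tariq) are combined into a pool of 516,000.
That pool (516,000) is divided at the grandchildren's generation equally among Wiremu, Leilani, Delphine, Priya, Dario, Niko, Yusuf, and Desmond: 64,500 each.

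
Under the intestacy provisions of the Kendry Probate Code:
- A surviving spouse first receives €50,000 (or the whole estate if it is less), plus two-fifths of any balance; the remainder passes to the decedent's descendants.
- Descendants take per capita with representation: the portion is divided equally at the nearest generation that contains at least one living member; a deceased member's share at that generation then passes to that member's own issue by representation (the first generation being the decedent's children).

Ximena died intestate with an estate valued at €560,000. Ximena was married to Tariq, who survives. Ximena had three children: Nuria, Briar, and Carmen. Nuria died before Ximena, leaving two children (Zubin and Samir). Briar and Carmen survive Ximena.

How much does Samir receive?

Samir receives €51,000.

Tariq first takes €50,000, leaving a balance of €510,000. Tariq then takes two-fifths of the balance (€204,000), for a total of €254,000. The remaining €306,000 passes to the descendants.
The descendants' portion (€306,000) is divided into 3 shares of €102,000: Briar and Carmen each take €102,000; Nuria's €102,000 share passes to Nuria's issue.
Nuria's share (€102,000) is divided into 2 shares of €51,000: Zubin and Samir each take €51,000.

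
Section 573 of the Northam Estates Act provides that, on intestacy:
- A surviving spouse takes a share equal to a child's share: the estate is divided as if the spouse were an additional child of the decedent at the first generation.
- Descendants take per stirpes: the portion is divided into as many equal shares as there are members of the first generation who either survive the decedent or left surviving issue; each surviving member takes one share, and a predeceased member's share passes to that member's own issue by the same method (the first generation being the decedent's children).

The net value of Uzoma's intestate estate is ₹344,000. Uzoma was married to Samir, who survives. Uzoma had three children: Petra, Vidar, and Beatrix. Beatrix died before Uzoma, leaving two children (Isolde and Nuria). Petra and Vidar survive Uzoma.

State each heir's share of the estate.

The spouse counts as an additional share at the children's level, so there are 4 primary shares of ₹86,000. Samir takes one such share (₹86,000).
The children's combined portion (₹258,000) is divided into 3 shares of ₹86,000: Petra and Vidar each take ₹86,000; Beatrix's ₹86,000 share passes to Beatrix's issue.
Beatrix's share (₹86,000) is divided into 2 shares of ₹43,000: Isolde and Nuria each take ₹43,000.

Samir: ₹86,000; Petra: ₹86,000; Vidar: ₹86,000; Isolde: ₹43,000; Nuria: ₹43,000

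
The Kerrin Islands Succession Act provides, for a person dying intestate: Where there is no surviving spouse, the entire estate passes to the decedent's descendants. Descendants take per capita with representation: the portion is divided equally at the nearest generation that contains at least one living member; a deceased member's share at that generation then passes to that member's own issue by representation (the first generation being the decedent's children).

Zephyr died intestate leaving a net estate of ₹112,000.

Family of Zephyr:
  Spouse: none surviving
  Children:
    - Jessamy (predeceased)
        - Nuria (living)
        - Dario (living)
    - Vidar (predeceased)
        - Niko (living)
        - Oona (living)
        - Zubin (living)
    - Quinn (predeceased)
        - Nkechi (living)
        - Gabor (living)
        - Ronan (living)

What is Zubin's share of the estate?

Zubin receives ₹14,000.

The entire ₹112,000 passes to the descendants.
No child survives, so the initial division is made at the grandchildren's generation.
That amount (₹112,000) is divided into 8 shares of ₹14,000: Nuria, Dario, Niko, Oona, Zubin, Nkechi, Gabor, and Ronan each take ₹14,000.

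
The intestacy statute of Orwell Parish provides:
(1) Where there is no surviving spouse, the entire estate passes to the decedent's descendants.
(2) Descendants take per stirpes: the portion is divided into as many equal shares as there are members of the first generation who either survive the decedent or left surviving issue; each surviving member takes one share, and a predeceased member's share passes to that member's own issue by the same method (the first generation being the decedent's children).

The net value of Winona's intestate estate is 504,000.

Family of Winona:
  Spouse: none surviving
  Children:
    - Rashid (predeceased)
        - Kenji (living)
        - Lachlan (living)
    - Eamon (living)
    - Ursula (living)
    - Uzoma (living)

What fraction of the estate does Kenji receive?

Kenji receives 1/8 of the estate.

The entire 504,000 passes to the descendants.
That amount (504,000) is divided into 4 shares of 126,000: Eamon, Ursula, and Uzoma each take 126,000; Rashid's 126,000 share passes to Rashid's issue.
Rashid's share (126,000) is divided into 2 shares of 63,000: Kenji and Lachlan each take 63,000.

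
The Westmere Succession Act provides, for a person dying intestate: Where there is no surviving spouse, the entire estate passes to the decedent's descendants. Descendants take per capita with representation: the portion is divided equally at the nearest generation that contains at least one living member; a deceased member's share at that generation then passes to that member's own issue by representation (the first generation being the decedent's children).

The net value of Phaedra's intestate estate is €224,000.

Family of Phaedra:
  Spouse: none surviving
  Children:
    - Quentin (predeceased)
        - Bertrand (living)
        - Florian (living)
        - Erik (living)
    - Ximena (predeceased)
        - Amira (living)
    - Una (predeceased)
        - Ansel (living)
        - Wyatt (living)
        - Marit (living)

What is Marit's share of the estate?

Marit receives €32,000.

The entire €224,000 passes to the descendants.
No child survives, so the initial division is made at the grandchildren's generation.
That amount (€224,000) is divided into 7 shares of €32,000: Bertrand, Florian, Erik, Amira, Ansel, Wyatt, and Marit each take €32,000.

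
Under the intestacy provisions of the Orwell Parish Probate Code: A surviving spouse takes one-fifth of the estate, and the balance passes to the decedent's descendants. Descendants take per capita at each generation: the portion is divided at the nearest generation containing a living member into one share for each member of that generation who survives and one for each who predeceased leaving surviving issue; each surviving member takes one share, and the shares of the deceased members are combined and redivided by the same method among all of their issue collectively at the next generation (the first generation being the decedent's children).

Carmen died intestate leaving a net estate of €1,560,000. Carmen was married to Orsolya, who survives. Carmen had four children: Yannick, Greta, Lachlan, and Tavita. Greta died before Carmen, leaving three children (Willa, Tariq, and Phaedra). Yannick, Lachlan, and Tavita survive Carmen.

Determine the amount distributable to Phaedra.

Orsolya takes one-fifth of €1,560,000 = €312,000. The remaining €1,248,000 passes to the descendants.
The descendants' portion (€1,248,000) is divided at the children's generation into 4 shares of €312,000. Yannick, Lachlan, and Tavita each take €312,000. The remaining share for the deceased Greta (€312,000) is carried to the next generation.
That pool (€312,000) is divided at the grandchildren's generation equally among Willa, Tariq, and Phaedra: €104,000 each.

Phaedra receives €104,000.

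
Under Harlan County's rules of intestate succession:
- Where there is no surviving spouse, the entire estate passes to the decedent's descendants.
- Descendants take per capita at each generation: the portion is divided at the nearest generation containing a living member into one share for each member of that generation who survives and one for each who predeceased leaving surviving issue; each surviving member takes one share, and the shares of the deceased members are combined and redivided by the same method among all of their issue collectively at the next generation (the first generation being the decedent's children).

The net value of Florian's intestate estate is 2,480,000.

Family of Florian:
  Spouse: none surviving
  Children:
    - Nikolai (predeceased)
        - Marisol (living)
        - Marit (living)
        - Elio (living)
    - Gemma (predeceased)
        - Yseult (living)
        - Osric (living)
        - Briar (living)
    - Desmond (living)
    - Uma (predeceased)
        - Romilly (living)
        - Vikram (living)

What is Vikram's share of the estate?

The entire 2,480,000 passes to the descendants.
That amount (2,480,000) is divided at the children's generation into 4 shares of 620,000. Desmond takes 620,000. The 3 shares of the deceased (Nikolai, Gemma, and Uma) are combined into a pool of 1,860,000.
That pool (1,860,000) is divided at the grandchildren's generation equally among Marisol, Marit, Elio, Yseult, Osric, Briar, Romilly, and Vikram: 232,500 each.

Vikram receives 232,500.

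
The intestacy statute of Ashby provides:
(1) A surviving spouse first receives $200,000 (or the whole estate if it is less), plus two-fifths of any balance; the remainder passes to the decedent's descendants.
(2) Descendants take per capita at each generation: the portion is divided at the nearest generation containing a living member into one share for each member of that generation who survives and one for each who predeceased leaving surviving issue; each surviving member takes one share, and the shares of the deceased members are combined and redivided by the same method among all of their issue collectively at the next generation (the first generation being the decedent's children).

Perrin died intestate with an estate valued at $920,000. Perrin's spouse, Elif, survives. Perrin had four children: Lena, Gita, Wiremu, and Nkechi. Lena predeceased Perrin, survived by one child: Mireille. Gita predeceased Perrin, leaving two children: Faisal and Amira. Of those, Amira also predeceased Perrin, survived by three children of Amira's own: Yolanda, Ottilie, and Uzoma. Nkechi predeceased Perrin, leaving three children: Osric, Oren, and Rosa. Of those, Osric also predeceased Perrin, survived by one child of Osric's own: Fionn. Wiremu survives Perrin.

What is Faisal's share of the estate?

Faisal receives $54,000.

Elif first takes $200,000, leaving a balance of $720,000. Elif then takes two-fifths of the balance ($288,000), for a total of $488,000. The remaining $432,000 passes to the descendants.
The descendants' portion ($432,000) is divided at the children's generation into 4 shares of $108,000. Wiremu takes $108,000. The 3 shares of the deceased (Lena, Gita, and Nkechi) are combined into a pool of $324,000.
That pool ($324,000) is divided at the grandchildren's generation into 6 shares of $54,000. Mireille, Faisal, Oren, and Rosa each take $54,000. The 2 shares of the deceased (Amira and Osric) are combined into a pool of $108,000.
That pool ($108,000) is divided at the great-grandchildren's generation equally among Yolanda, Ottilie, Uzoma, and Fionn: $27,000 each.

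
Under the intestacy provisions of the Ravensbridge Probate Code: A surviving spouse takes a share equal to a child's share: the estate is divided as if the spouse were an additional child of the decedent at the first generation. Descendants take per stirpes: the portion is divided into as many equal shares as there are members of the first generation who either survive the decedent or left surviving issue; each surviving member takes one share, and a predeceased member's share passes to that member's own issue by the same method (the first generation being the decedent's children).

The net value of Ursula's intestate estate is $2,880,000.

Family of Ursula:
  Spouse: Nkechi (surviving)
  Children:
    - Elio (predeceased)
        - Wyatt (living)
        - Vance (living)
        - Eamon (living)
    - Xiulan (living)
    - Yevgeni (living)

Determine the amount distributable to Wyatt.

Wyatt receives $240,000.

The spouse counts as an additional share at the children's level, so there are 4 primary shares of $720,000. Nkechi takes one such share ($720,000).
The children's combined portion ($2,160,000) is divided into 3 shares of $720,000: Xiulan and Yevgeni each take $720,000; Elio's $720,000 share passes to Elio's issue.
Elio's share ($720,000) is divided into 3 shares of $240,000: Wyatt, Vance, and Eamon each take $240,000.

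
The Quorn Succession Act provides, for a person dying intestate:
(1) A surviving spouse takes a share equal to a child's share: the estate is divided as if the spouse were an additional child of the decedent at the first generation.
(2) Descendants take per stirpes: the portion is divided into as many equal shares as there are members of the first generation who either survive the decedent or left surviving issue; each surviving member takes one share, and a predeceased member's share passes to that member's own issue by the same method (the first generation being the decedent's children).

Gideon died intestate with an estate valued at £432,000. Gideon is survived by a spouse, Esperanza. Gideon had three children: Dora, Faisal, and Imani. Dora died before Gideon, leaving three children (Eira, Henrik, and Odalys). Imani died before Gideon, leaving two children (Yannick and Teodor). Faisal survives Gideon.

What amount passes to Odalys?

Odalys receives £36,000.

The spouse counts as an additional share at the children's level, so there are 4 primary shares of £108,000. Esperanza takes one such share (£108,000).
The children's combined portion (£324,000) is divided into 3 shares of £108,000: Faisal takes £108,000; Dora's £108,000 share passes to Dora's issue; Imani's £108,000 share passes to Imani's issue.
Dora's share (£108,000) is divided into 3 shares of £36,000: Eira, Henrik, and Odalys each take £36,000.
Imani's share (£108,000) is divided into 2 shares of £54,000: Yannick and Teodor each take £54,000.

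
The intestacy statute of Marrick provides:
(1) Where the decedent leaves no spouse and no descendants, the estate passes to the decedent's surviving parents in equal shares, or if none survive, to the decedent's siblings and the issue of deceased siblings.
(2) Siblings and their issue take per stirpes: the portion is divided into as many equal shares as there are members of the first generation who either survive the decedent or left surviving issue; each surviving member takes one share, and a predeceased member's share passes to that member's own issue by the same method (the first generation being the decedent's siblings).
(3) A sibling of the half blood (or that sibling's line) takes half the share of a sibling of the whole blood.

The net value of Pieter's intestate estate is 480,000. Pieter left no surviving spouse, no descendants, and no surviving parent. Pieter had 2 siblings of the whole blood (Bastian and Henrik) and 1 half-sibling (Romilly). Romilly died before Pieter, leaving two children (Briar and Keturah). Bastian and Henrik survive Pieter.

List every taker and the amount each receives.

The entire 480,000 passes to the siblings and their issue.
Counting each half-blood sibling's line as half a unit, there are 5/2 units in 480,000, so one unit is 192,000. Whole-blood lines (Bastian and Henrik) take 192,000 each; half-blood lines (Romilly) take 96,000 each.
Romilly's share (96,000) is divided into 2 shares of 48,000: Briar and Keturah each take 48,000.

Briar: 48,000; Keturah: 48,000; Bastian: 192,000; Henrik: 192,000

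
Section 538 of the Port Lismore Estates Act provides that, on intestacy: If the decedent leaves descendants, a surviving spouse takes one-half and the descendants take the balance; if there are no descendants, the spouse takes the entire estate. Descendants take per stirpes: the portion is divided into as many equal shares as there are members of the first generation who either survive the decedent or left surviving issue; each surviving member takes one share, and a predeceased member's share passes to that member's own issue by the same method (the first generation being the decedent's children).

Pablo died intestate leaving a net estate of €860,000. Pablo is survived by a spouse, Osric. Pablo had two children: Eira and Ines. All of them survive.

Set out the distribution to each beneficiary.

Osric takes one-half of €860,000 = €430,000. The remaining €430,000 passes to the descendants.
The descendants' portion (€430,000) is divided into 2 shares of €215,000: Eira and Ines each take €215,000.

Osric: €430,000; Eira: €215,000; Ines: €215,000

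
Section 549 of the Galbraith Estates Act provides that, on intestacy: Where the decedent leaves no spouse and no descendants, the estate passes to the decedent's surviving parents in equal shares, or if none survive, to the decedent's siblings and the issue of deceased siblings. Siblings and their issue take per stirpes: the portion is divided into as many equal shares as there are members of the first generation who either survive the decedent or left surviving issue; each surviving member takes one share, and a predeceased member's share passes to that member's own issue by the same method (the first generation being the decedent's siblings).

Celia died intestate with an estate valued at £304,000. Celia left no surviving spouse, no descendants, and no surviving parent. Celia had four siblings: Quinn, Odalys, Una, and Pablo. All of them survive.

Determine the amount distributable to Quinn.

The entire £304,000 passes to the siblings and their issue.
That amount (£304,000) is divided into 4 shares of £76,000: Quinn, Odalys, Una, and Pablo each take £76,000.

Quinn receives £76,000.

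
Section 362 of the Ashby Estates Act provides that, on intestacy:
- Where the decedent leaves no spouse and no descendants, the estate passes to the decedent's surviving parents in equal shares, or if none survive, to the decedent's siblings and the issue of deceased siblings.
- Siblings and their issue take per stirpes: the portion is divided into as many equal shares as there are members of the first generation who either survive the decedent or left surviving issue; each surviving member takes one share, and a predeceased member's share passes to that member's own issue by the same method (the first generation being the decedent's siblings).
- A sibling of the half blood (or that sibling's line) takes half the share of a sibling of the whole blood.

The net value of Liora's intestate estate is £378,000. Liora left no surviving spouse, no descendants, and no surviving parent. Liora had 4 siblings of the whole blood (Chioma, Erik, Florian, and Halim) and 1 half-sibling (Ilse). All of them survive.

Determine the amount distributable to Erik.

Erik receives £84,000.

The entire £378,000 passes to the siblings and their issue.
Counting each half-blood sibling's line as half a unit, there are 9/2 units in £378,000, so one unit is £84,000. Whole-blood lines (Chioma, Erik, Florian, and Halim) take £84,000 each; half-blood lines (Ilse) take £42,000 each.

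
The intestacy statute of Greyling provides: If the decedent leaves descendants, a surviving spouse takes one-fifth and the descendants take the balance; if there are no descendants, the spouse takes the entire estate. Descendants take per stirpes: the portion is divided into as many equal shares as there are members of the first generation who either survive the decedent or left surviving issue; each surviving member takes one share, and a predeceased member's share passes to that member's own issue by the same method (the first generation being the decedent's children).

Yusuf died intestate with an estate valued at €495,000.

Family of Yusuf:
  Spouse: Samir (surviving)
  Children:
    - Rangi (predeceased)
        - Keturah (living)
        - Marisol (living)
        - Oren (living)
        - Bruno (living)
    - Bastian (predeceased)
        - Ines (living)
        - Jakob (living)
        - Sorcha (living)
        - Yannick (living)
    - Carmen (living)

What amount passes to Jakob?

Jakob receives €33,000.

Samir takes one-fifth of €495,000 = €99,000. The remaining €396,000 passes to the descendants.
The descendants' portion (€396,000) is divided into 3 shares of €132,000: Carmen takes €132,000; Rangi's €132,000 share passes to Rangi's issue; Bastian's €132,000 share passes to Bastian's issue.
Rangi's share (€132,000) is divided into 4 shares of €33,000: Keturah, Marisol, Oren, and Bruno each take €33,000.
Bastian's share (€132,000) is divided into 4 shares of €33,000: Ines, Jakob, Sorcha, and Yannick each take €33,000.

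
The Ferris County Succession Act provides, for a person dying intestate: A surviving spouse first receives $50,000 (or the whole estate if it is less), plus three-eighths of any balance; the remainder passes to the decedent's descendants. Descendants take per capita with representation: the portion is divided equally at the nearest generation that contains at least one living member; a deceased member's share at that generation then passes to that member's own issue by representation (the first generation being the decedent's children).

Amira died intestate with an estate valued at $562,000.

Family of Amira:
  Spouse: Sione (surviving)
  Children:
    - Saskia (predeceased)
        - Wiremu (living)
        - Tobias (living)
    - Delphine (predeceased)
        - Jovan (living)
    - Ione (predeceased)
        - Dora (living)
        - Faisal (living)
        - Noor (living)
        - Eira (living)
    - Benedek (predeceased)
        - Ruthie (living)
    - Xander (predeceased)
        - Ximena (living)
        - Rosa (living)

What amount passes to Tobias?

Sione first takes $50,000, leaving a balance of $512,000. Sione then takes three-eighths of the balance ($192,000), for a total of $242,000. The remaining $320,000 passes to the descendants.
No child survives, so the initial division is made at the grandchildren's generation.
The descendants' portion ($320,000) is divided into 10 shares of $32,000: Wiremu, Tobias, Jovan, Dora, Faisal, Noor, Eira, Ruthie, Ximena, and Rosa each take $32,000.

Tobias receives $32,000.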